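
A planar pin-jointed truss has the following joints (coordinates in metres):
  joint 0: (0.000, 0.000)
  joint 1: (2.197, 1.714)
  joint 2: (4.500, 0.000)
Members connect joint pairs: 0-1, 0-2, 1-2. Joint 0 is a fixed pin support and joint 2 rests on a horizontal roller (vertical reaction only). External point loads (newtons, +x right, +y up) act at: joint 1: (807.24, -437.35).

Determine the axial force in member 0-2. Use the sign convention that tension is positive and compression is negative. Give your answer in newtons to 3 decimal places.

N=3 nodes, M=3 members, R=3 reactions → 2N=6, M+R=6
member 0 (0-1): L=2.7865, (cx,cy)=(0.7884,0.6151)
member 1 (0-2): L=4.5000, (cx,cy)=(1.0000,0.0000)
member 2 (1-2): L=2.8708, (cx,cy)=(0.8022,-0.5970)
solve A·x = −loads:
  F[0-1] = +135.9806 N (tension)
  F[0-2] = +700.0270 N (tension)
  F[1-2] = -872.6232 N (compression)
  Rx@0 = -807.2400 N
  Ry@0 = -83.6427 N
  Ry@2 = +520.9927 N

700.027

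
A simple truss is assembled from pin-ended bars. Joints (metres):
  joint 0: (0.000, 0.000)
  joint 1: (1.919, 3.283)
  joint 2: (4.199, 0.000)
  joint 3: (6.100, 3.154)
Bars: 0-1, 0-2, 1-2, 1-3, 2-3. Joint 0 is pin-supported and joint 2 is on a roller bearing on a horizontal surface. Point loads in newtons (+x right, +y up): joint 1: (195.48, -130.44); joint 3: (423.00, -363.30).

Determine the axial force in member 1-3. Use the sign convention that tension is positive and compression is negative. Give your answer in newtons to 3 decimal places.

N=4 nodes, M=5 members, R=3 reactions → 2N=8, M+R=8
member 0 (0-1): L=3.8027, (cx,cy)=(0.5046,0.8633)
member 1 (0-2): L=4.1990, (cx,cy)=(1.0000,0.0000)
member 2 (1-2): L=3.9971, (cx,cy)=(0.5704,-0.8214)
member 3 (1-3): L=4.1830, (cx,cy)=(0.9995,-0.0308)
member 4 (2-3): L=3.6826, (cx,cy)=(0.5162,0.8565)
solve A·x = −loads:
  F[0-1] = +653.5316 N (tension)
  F[0-2] = +288.6823 N (tension)
  F[1-2] = -869.4175 N (compression)
  F[1-3] = +630.5501 N (tension)
  F[2-3] = -401.4828 N (compression)
  Rx@0 = -618.4800 N
  Ry@0 = -564.2136 N
  Ry@2 = +1057.9536 N

630.550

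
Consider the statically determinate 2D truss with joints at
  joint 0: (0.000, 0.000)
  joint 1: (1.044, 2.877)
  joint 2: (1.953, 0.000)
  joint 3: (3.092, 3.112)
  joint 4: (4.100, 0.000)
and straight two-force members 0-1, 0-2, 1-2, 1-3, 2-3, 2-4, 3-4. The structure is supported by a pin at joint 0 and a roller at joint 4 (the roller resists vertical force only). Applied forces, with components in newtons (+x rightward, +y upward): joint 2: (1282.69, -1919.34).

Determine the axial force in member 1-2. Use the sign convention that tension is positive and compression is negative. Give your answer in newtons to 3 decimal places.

974.821

N=5 nodes, M=7 members, R=3 reactions → 2N=10, M+R=10
member 0 (0-1): L=3.0606, (cx,cy)=(0.3411,0.9400)
member 1 (0-2): L=1.9530, (cx,cy)=(1.0000,0.0000)
member 2 (1-2): L=3.0172, (cx,cy)=(0.3013,-0.9535)
member 3 (1-3): L=2.0614, (cx,cy)=(0.9935,0.1140)
member 4 (2-3): L=3.3139, (cx,cy)=(0.3437,0.9391)
member 5 (2-4): L=2.1470, (cx,cy)=(1.0000,0.0000)
member 6 (3-4): L=3.2712, (cx,cy)=(0.3081,-0.9513)
solve A·x = −loads:
  F[0-1] = -1069.2075 N (compression)
  F[0-2] = +1647.4110 N (tension)
  F[1-2] = +974.8214 N (tension)
  F[1-3] = -662.7298 N (compression)
  F[2-3] = +1054.0247 N (tension)
  F[2-4] = +296.1360 N (tension)
  F[3-4] = -961.0256 N (compression)
  Rx@0 = -1282.6900 N
  Ry@0 = +1005.0788 N
  Ry@4 = +914.2612 N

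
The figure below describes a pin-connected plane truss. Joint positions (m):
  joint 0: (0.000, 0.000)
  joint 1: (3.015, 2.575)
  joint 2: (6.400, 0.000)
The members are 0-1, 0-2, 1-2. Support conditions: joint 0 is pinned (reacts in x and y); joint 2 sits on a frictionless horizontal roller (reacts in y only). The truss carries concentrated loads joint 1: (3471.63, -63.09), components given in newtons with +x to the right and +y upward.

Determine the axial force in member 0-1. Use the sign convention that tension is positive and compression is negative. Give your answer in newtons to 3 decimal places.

2099.377

N=3 nodes, M=3 members, R=3 reactions → 2N=6, M+R=6
member 0 (0-1): L=3.9650, (cx,cy)=(0.7604,0.6494)
member 1 (0-2): L=6.4000, (cx,cy)=(1.0000,0.0000)
member 2 (1-2): L=4.2531, (cx,cy)=(0.7959,-0.6054)
solve A·x = −loads:
  F[0-1] = +2099.3769 N (tension)
  F[0-2] = +1875.2373 N (tension)
  F[1-2] = -2356.1506 N (compression)
  Rx@0 = -3471.6300 N
  Ry@0 = -1363.4199 N
  Ry@2 = +1426.5099 N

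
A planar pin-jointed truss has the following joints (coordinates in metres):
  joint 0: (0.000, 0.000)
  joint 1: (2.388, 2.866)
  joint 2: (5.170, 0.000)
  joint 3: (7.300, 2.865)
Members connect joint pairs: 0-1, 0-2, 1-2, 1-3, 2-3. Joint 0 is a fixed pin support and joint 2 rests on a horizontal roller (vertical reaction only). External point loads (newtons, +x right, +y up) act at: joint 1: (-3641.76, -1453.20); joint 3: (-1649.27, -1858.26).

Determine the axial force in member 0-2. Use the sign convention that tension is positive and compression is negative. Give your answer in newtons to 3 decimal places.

-2833.741

N=4 nodes, M=5 members, R=3 reactions → 2N=8, M+R=8
member 0 (0-1): L=3.7305, (cx,cy)=(0.6401,0.7683)
member 1 (0-2): L=5.1700, (cx,cy)=(1.0000,0.0000)
member 2 (1-2): L=3.9942, (cx,cy)=(0.6965,-0.7175)
member 3 (1-3): L=4.9120, (cx,cy)=(1.0000,-0.0002)
member 4 (2-3): L=3.5700, (cx,cy)=(0.5966,0.8025)
solve A·x = −loads:
  F[0-1] = -3838.7249 N (compression)
  F[0-2] = -2833.7406 N (compression)
  F[1-2] = +2084.9085 N (tension)
  F[1-3] = -267.6959 N (compression)
  F[2-3] = -2315.6165 N (compression)
  Rx@0 = +5291.0300 N
  Ry@0 = +2949.1589 N
  Ry@2 = +362.3011 N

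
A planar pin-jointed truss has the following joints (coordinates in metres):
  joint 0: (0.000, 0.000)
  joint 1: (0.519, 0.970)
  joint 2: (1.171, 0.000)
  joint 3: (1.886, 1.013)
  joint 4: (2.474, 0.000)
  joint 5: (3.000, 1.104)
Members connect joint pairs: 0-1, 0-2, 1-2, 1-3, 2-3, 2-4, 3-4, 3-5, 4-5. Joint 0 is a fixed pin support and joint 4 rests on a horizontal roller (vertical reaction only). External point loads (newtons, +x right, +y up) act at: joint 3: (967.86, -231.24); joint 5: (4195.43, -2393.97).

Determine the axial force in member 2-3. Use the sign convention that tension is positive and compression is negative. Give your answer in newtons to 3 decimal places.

3208.427

N=6 nodes, M=9 members, R=3 reactions → 2N=12, M+R=12
member 0 (0-1): L=1.1001, (cx,cy)=(0.4718,0.8817)
member 1 (0-2): L=1.1710, (cx,cy)=(1.0000,0.0000)
member 2 (1-2): L=1.1688, (cx,cy)=(0.5579,-0.8299)
member 3 (1-3): L=1.3677, (cx,cy)=(0.9995,0.0314)
member 4 (2-3): L=1.2399, (cx,cy)=(0.5767,0.8170)
member 5 (2-4): L=1.3030, (cx,cy)=(1.0000,0.0000)
member 6 (3-4): L=1.1713, (cx,cy)=(0.5020,-0.8649)
member 7 (3-5): L=1.1177, (cx,cy)=(0.9967,0.0814)
member 8 (4-5): L=1.2229, (cx,cy)=(0.4301,0.9028)
solve A·x = −loads:
  F[0-1] = +3087.7000 N (tension)
  F[0-2] = +3706.6141 N (tension)
  F[1-2] = -3158.3716 N (compression)
  F[1-3] = +3220.1824 N (tension)
  F[2-3] = +3208.4267 N (tension)
  F[2-4] = +94.5554 N (tension)
  F[3-4] = -2890.8663 N (compression)
  F[3-5] = +5570.6174 N (tension)
  F[4-5] = -3154.1925 N (compression)
  Rx@0 = -5163.2900 N
  Ry@0 = -2722.4964 N
  Ry@4 = +5347.7064 N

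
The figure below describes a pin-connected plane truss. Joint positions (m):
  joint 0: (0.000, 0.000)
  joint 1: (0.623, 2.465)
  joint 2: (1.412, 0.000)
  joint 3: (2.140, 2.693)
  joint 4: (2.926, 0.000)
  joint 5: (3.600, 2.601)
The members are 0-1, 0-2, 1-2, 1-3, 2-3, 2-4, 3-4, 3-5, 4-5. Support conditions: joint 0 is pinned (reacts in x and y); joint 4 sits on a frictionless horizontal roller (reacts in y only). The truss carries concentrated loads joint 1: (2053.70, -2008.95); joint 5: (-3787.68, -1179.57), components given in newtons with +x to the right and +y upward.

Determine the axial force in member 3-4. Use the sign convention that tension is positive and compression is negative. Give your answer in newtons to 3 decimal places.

N=6 nodes, M=9 members, R=3 reactions → 2N=12, M+R=12
member 0 (0-1): L=2.5425, (cx,cy)=(0.2450,0.9695)
member 1 (0-2): L=1.4120, (cx,cy)=(1.0000,0.0000)
member 2 (1-2): L=2.5882, (cx,cy)=(0.3048,-0.9524)
member 3 (1-3): L=1.5340, (cx,cy)=(0.9889,0.1486)
member 4 (2-3): L=2.7897, (cx,cy)=(0.2610,0.9653)
member 5 (2-4): L=1.5140, (cx,cy)=(1.0000,0.0000)
member 6 (3-4): L=2.8054, (cx,cy)=(0.2802,-0.9599)
member 7 (3-5): L=1.4629, (cx,cy)=(0.9980,-0.0629)
member 8 (4-5): L=2.6869, (cx,cy)=(0.2508,0.9680)
solve A·x = −loads:
  F[0-1] = -3038.9762 N (compression)
  F[0-2] = -989.3290 N (compression)
  F[1-2] = +517.7211 N (tension)
  F[1-3] = -2989.3783 N (compression)
  F[2-3] = -510.7775 N (compression)
  F[2-4] = -698.2097 N (compression)
  F[3-4] = +1201.3893 N (tension)
  F[3-5] = -3432.8683 N (compression)
  F[4-5] = -1441.5502 N (compression)
  Rx@0 = +1733.9800 N
  Ry@0 = +2946.3318 N
  Ry@4 = +242.1882 N

1201.389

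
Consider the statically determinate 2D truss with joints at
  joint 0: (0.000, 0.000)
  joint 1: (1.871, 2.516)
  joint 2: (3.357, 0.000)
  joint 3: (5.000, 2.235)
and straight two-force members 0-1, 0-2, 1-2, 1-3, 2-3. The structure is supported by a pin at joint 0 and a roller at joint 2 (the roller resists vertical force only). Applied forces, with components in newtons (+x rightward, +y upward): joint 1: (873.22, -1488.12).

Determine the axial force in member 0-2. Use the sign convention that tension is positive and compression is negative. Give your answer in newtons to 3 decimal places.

N=4 nodes, M=5 members, R=3 reactions → 2N=8, M+R=8
member 0 (0-1): L=3.1354, (cx,cy)=(0.5967,0.8024)
member 1 (0-2): L=3.3570, (cx,cy)=(1.0000,0.0000)
member 2 (1-2): L=2.9221, (cx,cy)=(0.5085,-0.8610)
member 3 (1-3): L=3.1416, (cx,cy)=(0.9960,-0.0894)
member 4 (2-3): L=2.7739, (cx,cy)=(0.5923,0.8057)
solve A·x = −loads:
  F[0-1] = -5.3177 N (compression)
  F[0-2] = +876.3932 N (tension)
  F[1-2] = -1723.3352 N (compression)
  F[1-3] = -0.0000 N (compression)
  F[2-3] = +0.0000 N (tension)
  Rx@0 = -873.2200 N
  Ry@0 = +4.2671 N
  Ry@2 = +1483.8529 N

876.393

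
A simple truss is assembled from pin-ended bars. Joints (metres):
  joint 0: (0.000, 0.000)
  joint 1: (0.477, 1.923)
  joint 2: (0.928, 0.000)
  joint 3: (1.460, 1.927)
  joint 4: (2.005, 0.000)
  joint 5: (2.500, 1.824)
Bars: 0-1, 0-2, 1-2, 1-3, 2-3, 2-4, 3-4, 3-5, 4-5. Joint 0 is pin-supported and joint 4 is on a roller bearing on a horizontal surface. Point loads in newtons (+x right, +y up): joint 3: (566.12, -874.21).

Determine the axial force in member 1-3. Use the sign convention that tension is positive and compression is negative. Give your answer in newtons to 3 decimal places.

147.755

N=6 nodes, M=9 members, R=3 reactions → 2N=12, M+R=12
member 0 (0-1): L=1.9813, (cx,cy)=(0.2408,0.9706)
member 1 (0-2): L=0.9280, (cx,cy)=(1.0000,0.0000)
member 2 (1-2): L=1.9752, (cx,cy)=(0.2283,-0.9736)
member 3 (1-3): L=0.9830, (cx,cy)=(1.0000,0.0041)
member 4 (2-3): L=1.9991, (cx,cy)=(0.2661,0.9639)
member 5 (2-4): L=1.0770, (cx,cy)=(1.0000,0.0000)
member 6 (3-4): L=2.0026, (cx,cy)=(0.2721,-0.9623)
member 7 (3-5): L=1.0451, (cx,cy)=(0.9951,-0.0986)
member 8 (4-5): L=1.8900, (cx,cy)=(0.2619,0.9651)
solve A·x = −loads:
  F[0-1] = +315.7558 N (tension)
  F[0-2] = +490.1006 N (tension)
  F[1-2] = -314.1663 N (compression)
  F[1-3] = +147.7554 N (tension)
  F[2-3] = +317.3093 N (tension)
  F[2-4] = +333.9230 N (tension)
  F[3-4] = -1226.9905 N (compression)
  F[3-5] = -0.0000 N (compression)
  F[4-5] = +0.0000 N (tension)
  Rx@0 = -566.1200 N
  Ry@0 = -306.4682 N
  Ry@4 = +1180.6782 N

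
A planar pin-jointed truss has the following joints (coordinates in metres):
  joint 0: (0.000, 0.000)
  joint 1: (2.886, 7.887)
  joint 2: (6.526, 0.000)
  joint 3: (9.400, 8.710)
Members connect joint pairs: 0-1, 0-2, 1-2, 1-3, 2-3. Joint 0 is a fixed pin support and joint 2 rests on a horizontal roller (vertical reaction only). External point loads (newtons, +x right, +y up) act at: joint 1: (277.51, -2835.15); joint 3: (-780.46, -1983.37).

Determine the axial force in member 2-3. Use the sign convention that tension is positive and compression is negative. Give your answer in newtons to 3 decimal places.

-2071.058

N=4 nodes, M=5 members, R=3 reactions → 2N=8, M+R=8
member 0 (0-1): L=8.3984, (cx,cy)=(0.3436,0.9391)
member 1 (0-2): L=6.5260, (cx,cy)=(1.0000,0.0000)
member 2 (1-2): L=8.6864, (cx,cy)=(0.4190,-0.9080)
member 3 (1-3): L=6.5658, (cx,cy)=(0.9921,0.1253)
member 4 (2-3): L=9.1719, (cx,cy)=(0.3133,0.9496)
solve A·x = −loads:
  F[0-1] = -1505.8651 N (compression)
  F[0-2] = +14.5184 N (tension)
  F[1-2] = -1583.3203 N (compression)
  F[1-3] = -132.5436 N (compression)
  F[2-3] = -2071.0579 N (compression)
  Rx@0 = +502.9500 N
  Ry@0 = +1414.1627 N
  Ry@2 = +3404.3573 N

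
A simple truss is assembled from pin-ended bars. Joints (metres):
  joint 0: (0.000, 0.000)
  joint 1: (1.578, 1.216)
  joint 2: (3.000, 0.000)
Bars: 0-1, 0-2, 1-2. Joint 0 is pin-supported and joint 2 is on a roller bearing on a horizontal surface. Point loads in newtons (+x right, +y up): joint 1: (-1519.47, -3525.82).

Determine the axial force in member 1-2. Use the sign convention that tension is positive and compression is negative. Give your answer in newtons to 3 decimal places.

N=3 nodes, M=3 members, R=3 reactions → 2N=6, M+R=6
member 0 (0-1): L=1.9922, (cx,cy)=(0.7921,0.6104)
member 1 (0-2): L=3.0000, (cx,cy)=(1.0000,0.0000)
member 2 (1-2): L=1.8710, (cx,cy)=(0.7600,-0.6499)
solve A·x = −loads:
  F[0-1] = -3747.0000 N (compression)
  F[0-2] = +1448.5333 N (tension)
  F[1-2] = -1905.9381 N (compression)
  Rx@0 = +1519.4700 N
  Ry@0 = +2287.1305 N
  Ry@2 = +1238.6895 N

-1905.938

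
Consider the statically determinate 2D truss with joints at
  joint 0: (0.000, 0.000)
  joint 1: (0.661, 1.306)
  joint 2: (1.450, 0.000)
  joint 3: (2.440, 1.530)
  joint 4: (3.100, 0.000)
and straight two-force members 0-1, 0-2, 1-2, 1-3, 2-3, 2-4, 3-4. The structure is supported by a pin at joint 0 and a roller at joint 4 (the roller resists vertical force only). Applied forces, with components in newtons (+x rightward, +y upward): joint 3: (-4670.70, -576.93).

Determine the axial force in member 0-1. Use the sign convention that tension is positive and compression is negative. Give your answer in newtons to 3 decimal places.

-2721.323

N=5 nodes, M=7 members, R=3 reactions → 2N=10, M+R=10
member 0 (0-1): L=1.4637, (cx,cy)=(0.4516,0.8922)
member 1 (0-2): L=1.4500, (cx,cy)=(1.0000,0.0000)
member 2 (1-2): L=1.5258, (cx,cy)=(0.5171,-0.8559)
member 3 (1-3): L=1.7930, (cx,cy)=(0.9922,0.1249)
member 4 (2-3): L=1.8224, (cx,cy)=(0.5433,0.8396)
member 5 (2-4): L=1.6500, (cx,cy)=(1.0000,0.0000)
member 6 (3-4): L=1.6663, (cx,cy)=(0.3961,-0.9182)
solve A·x = −loads:
  F[0-1] = -2721.3228 N (compression)
  F[0-2] = -3441.8035 N (compression)
  F[1-2] = +2468.2096 N (tension)
  F[1-3] = -2524.9778 N (compression)
  F[2-3] = -2516.2981 N (compression)
  F[2-4] = -798.5209 N (compression)
  F[3-4] = +2016.0032 N (tension)
  Rx@0 = +4670.7000 N
  Ry@0 = +2428.0467 N
  Ry@4 = -1851.1167 N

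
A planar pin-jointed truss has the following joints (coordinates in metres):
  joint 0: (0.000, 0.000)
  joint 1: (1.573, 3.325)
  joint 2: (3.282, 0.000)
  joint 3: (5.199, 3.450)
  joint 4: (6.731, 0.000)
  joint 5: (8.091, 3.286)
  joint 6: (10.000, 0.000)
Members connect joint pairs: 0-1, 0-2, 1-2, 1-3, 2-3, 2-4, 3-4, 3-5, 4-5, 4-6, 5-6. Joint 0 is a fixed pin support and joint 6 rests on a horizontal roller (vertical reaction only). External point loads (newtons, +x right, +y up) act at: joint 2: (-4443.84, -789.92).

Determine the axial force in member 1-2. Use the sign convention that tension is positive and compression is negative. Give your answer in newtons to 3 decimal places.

N=7 nodes, M=11 members, R=3 reactions → 2N=14, M+R=14
member 0 (0-1): L=3.6783, (cx,cy)=(0.4276,0.9039)
member 1 (0-2): L=3.2820, (cx,cy)=(1.0000,0.0000)
member 2 (1-2): L=3.7385, (cx,cy)=(0.4571,-0.8894)
member 3 (1-3): L=3.6282, (cx,cy)=(0.9994,0.0345)
member 4 (2-3): L=3.9468, (cx,cy)=(0.4857,0.8741)
member 5 (2-4): L=3.4490, (cx,cy)=(1.0000,0.0000)
member 6 (3-4): L=3.7749, (cx,cy)=(0.4058,-0.9139)
member 7 (3-5): L=2.8966, (cx,cy)=(0.9984,-0.0566)
member 8 (4-5): L=3.5563, (cx,cy)=(0.3824,0.9240)
member 9 (4-6): L=3.2690, (cx,cy)=(1.0000,0.0000)
member 10 (5-6): L=3.8003, (cx,cy)=(0.5023,-0.8647)
solve A·x = −loads:
  F[0-1] = -587.0561 N (compression)
  F[0-2] = -4192.7900 N (compression)
  F[1-2] = +576.7116 N (tension)
  F[1-3] = -514.9916 N (compression)
  F[2-3] = +316.8835 N (tension)
  F[2-4] = +360.7732 N (tension)
  F[3-4] = -268.0272 N (compression)
  F[3-5] = -252.4010 N (compression)
  F[4-5] = +265.1129 N (tension)
  F[4-6] = +150.6122 N (tension)
  F[5-6] = -299.8258 N (compression)
  Rx@0 = +4443.8400 N
  Ry@0 = +530.6683 N
  Ry@6 = +259.2517 N

576.712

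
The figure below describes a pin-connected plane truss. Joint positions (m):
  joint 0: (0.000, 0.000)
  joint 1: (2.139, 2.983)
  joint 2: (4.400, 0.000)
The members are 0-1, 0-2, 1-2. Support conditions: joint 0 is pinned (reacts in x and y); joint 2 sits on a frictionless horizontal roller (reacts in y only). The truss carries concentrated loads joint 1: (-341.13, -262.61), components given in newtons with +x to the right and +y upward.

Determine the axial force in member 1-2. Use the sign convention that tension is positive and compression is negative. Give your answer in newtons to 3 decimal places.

N=3 nodes, M=3 members, R=3 reactions → 2N=6, M+R=6
member 0 (0-1): L=3.6706, (cx,cy)=(0.5827,0.8127)
member 1 (0-2): L=4.4000, (cx,cy)=(1.0000,0.0000)
member 2 (1-2): L=3.7430, (cx,cy)=(0.6041,-0.7969)
solve A·x = −loads:
  F[0-1] = -450.6366 N (compression)
  F[0-2] = -78.5297 N (compression)
  F[1-2] = +130.0046 N (tension)
  Rx@0 = +341.1300 N
  Ry@0 = +366.2164 N
  Ry@2 = -103.6064 N

130.005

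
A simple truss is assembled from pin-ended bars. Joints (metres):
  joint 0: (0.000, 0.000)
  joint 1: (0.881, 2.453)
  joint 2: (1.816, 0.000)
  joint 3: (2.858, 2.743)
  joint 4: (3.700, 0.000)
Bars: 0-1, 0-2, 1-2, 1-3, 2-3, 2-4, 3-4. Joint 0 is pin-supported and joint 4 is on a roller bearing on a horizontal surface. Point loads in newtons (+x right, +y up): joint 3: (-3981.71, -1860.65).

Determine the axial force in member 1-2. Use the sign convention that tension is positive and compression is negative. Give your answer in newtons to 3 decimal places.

N=5 nodes, M=7 members, R=3 reactions → 2N=10, M+R=10
member 0 (0-1): L=2.6064, (cx,cy)=(0.3380,0.9411)
member 1 (0-2): L=1.8160, (cx,cy)=(1.0000,0.0000)
member 2 (1-2): L=2.6252, (cx,cy)=(0.3562,-0.9344)
member 3 (1-3): L=1.9982, (cx,cy)=(0.9894,0.1451)
member 4 (2-3): L=2.9342, (cx,cy)=(0.3551,0.9348)
member 5 (2-4): L=1.8840, (cx,cy)=(1.0000,0.0000)
member 6 (3-4): L=2.8693, (cx,cy)=(0.2934,-0.9560)
solve A·x = −loads:
  F[0-1] = -3586.3574 N (compression)
  F[0-2] = -2769.4749 N (compression)
  F[1-2] = +3240.6592 N (tension)
  F[1-3] = -2391.7834 N (compression)
  F[2-3] = -3239.2701 N (compression)
  F[2-4] = -464.9325 N (compression)
  F[3-4] = +1584.3721 N (tension)
  Rx@0 = +3981.7100 N
  Ry@0 = +3375.2697 N
  Ry@4 = -1514.6197 N

3240.659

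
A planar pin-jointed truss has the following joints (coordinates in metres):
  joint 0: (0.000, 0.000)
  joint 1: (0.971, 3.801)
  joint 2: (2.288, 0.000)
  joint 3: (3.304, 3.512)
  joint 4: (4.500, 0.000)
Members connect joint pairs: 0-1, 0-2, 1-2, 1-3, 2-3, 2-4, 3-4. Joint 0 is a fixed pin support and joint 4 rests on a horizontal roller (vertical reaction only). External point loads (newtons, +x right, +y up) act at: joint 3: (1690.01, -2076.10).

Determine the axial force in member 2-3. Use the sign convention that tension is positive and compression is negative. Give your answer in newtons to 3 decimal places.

860.857

N=5 nodes, M=7 members, R=3 reactions → 2N=10, M+R=10
member 0 (0-1): L=3.9231, (cx,cy)=(0.2475,0.9689)
member 1 (0-2): L=2.2880, (cx,cy)=(1.0000,0.0000)
member 2 (1-2): L=4.0227, (cx,cy)=(0.3274,-0.9449)
member 3 (1-3): L=2.3508, (cx,cy)=(0.9924,-0.1229)
member 4 (2-3): L=3.6560, (cx,cy)=(0.2779,0.9606)
member 5 (2-4): L=2.2120, (cx,cy)=(1.0000,0.0000)
member 6 (3-4): L=3.7101, (cx,cy)=(0.3224,-0.9466)
solve A·x = −loads:
  F[0-1] = +791.8148 N (tension)
  F[0-2] = +1494.0275 N (tension)
  F[1-2] = -875.1811 N (compression)
  F[1-3] = +486.1980 N (tension)
  F[2-3] = +860.8574 N (tension)
  F[2-4] = +968.2688 N (tension)
  F[3-4] = -3003.6265 N (compression)
  Rx@0 = -1690.0100 N
  Ry@0 = -767.1777 N
  Ry@4 = +2843.2777 N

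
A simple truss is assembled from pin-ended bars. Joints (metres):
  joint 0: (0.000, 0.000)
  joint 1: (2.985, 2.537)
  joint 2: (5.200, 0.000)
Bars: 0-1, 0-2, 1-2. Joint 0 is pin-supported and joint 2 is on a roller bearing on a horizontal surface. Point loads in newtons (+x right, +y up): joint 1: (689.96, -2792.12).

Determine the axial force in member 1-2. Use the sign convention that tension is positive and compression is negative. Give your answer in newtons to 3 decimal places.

N=3 nodes, M=3 members, R=3 reactions → 2N=6, M+R=6
member 0 (0-1): L=3.9175, (cx,cy)=(0.7620,0.6476)
member 1 (0-2): L=5.2000, (cx,cy)=(1.0000,0.0000)
member 2 (1-2): L=3.3679, (cx,cy)=(0.6577,-0.7533)
solve A·x = −loads:
  F[0-1] = -1316.7077 N (compression)
  F[0-2] = +1693.2528 N (tension)
  F[1-2] = -2574.5674 N (compression)
  Rx@0 = -689.9600 N
  Ry@0 = +852.7149 N
  Ry@2 = +1939.4051 N

-2574.567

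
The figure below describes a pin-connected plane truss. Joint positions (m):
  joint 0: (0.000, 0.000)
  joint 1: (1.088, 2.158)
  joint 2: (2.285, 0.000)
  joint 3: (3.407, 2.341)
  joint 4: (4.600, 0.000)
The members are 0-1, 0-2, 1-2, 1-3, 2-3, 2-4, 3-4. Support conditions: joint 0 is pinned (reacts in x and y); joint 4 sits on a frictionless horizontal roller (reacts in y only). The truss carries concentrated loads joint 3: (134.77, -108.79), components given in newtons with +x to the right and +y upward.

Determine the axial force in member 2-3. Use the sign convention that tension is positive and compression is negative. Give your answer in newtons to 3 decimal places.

41.185

N=5 nodes, M=7 members, R=3 reactions → 2N=10, M+R=10
member 0 (0-1): L=2.4168, (cx,cy)=(0.4502,0.8929)
member 1 (0-2): L=2.2850, (cx,cy)=(1.0000,0.0000)
member 2 (1-2): L=2.4677, (cx,cy)=(0.4851,-0.8745)
member 3 (1-3): L=2.3262, (cx,cy)=(0.9969,0.0787)
member 4 (2-3): L=2.5960, (cx,cy)=(0.4322,0.9018)
member 5 (2-4): L=2.3150, (cx,cy)=(1.0000,0.0000)
member 6 (3-4): L=2.6275, (cx,cy)=(0.4541,-0.8910)
solve A·x = −loads:
  F[0-1] = +45.2125 N (tension)
  F[0-2] = +114.4157 N (tension)
  F[1-2] = -42.4707 N (compression)
  F[1-3] = +41.0823 N (tension)
  F[2-3] = +41.1853 N (tension)
  F[2-4] = +76.0145 N (tension)
  F[3-4] = -167.4140 N (compression)
  Rx@0 = -134.7700 N
  Ry@0 = -40.3718 N
  Ry@4 = +149.1618 N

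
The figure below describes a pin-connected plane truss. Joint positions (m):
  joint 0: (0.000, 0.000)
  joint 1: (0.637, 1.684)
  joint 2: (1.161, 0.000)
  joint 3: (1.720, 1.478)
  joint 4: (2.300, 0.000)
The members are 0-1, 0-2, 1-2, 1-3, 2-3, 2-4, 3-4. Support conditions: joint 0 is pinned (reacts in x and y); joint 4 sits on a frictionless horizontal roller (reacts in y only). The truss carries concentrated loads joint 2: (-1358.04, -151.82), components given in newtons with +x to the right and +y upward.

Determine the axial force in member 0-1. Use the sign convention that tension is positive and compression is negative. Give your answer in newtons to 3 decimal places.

-80.383

N=5 nodes, M=7 members, R=3 reactions → 2N=10, M+R=10
member 0 (0-1): L=1.8005, (cx,cy)=(0.3538,0.9353)
member 1 (0-2): L=1.1610, (cx,cy)=(1.0000,0.0000)
member 2 (1-2): L=1.7636, (cx,cy)=(0.2971,-0.9548)
member 3 (1-3): L=1.1024, (cx,cy)=(0.9824,-0.1869)
member 4 (2-3): L=1.5802, (cx,cy)=(0.3538,0.9353)
member 5 (2-4): L=1.1390, (cx,cy)=(1.0000,0.0000)
member 6 (3-4): L=1.5877, (cx,cy)=(0.3653,-0.9309)
solve A·x = −loads:
  F[0-1] = -80.3830 N (compression)
  F[0-2] = -1329.6005 N (compression)
  F[1-2] = +89.7150 N (tension)
  F[1-3] = -56.0828 N (compression)
  F[2-3] = +70.7300 N (tension)
  F[2-4] = +30.0737 N (tension)
  F[3-4] = -82.3257 N (compression)
  Rx@0 = +1358.0400 N
  Ry@0 = +75.1839 N
  Ry@4 = +76.6361 N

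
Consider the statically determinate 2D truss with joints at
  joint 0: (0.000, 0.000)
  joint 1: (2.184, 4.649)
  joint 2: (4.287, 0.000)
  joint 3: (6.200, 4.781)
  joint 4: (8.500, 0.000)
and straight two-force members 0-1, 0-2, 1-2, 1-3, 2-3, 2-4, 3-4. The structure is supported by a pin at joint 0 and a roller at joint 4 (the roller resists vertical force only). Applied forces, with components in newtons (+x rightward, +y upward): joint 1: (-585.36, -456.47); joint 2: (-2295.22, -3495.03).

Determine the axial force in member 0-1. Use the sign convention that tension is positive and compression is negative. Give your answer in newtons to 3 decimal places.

-2642.405

N=5 nodes, M=7 members, R=3 reactions → 2N=10, M+R=10
member 0 (0-1): L=5.1364, (cx,cy)=(0.4252,0.9051)
member 1 (0-2): L=4.2870, (cx,cy)=(1.0000,0.0000)
member 2 (1-2): L=5.1025, (cx,cy)=(0.4121,-0.9111)
member 3 (1-3): L=4.0182, (cx,cy)=(0.9995,0.0329)
member 4 (2-3): L=5.1495, (cx,cy)=(0.3715,0.9284)
member 5 (2-4): L=4.2130, (cx,cy)=(1.0000,0.0000)
member 6 (3-4): L=5.3055, (cx,cy)=(0.4335,-0.9011)
solve A·x = −loads:
  F[0-1] = -2642.4048 N (compression)
  F[0-2] = -1757.0377 N (compression)
  F[1-2] = +2073.7099 N (tension)
  F[1-3] = -1393.6109 N (compression)
  F[2-3] = +1729.4002 N (tension)
  F[2-4] = +750.4019 N (tension)
  F[3-4] = -1730.9700 N (compression)
  Rx@0 = +2880.5800 N
  Ry@0 = +2391.6429 N
  Ry@4 = +1559.8571 N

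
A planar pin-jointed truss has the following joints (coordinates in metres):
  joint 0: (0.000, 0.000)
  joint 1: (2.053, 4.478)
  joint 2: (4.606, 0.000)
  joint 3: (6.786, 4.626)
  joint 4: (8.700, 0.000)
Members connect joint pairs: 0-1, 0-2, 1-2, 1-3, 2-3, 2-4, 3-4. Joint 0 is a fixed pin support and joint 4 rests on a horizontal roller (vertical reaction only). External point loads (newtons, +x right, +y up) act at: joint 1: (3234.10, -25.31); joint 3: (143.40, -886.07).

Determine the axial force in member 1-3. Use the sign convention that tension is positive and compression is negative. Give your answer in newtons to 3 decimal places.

-1621.327

N=5 nodes, M=7 members, R=3 reactions → 2N=10, M+R=10
member 0 (0-1): L=4.9262, (cx,cy)=(0.4168,0.9090)
member 1 (0-2): L=4.6060, (cx,cy)=(1.0000,0.0000)
member 2 (1-2): L=5.1546, (cx,cy)=(0.4953,-0.8687)
member 3 (1-3): L=4.7353, (cx,cy)=(0.9995,0.0313)
member 4 (2-3): L=5.1139, (cx,cy)=(0.4263,0.9046)
member 5 (2-4): L=4.0940, (cx,cy)=(1.0000,0.0000)
member 6 (3-4): L=5.0063, (cx,cy)=(0.3823,-0.9240)
solve A·x = −loads:
  F[0-1] = +1679.4005 N (tension)
  F[0-2] = +2677.6055 N (tension)
  F[1-2] = -1844.7485 N (compression)
  F[1-3] = -1621.3267 N (compression)
  F[2-3] = +1771.6266 N (tension)
  F[2-4] = +1008.7138 N (tension)
  F[3-4] = -2638.4260 N (compression)
  Rx@0 = -3377.5000 N
  Ry@0 = -1526.6086 N
  Ry@4 = +2437.9886 N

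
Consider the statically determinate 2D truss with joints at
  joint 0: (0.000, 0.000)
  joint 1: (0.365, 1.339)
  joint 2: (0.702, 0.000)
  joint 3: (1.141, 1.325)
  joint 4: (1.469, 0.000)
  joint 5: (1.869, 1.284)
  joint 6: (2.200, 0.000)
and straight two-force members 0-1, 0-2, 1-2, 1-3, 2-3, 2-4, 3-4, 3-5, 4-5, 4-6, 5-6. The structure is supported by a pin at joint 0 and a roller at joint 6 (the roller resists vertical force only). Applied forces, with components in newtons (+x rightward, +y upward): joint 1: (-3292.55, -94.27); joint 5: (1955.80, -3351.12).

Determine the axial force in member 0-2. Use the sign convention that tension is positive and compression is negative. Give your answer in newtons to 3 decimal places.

-942.771

N=7 nodes, M=11 members, R=3 reactions → 2N=14, M+R=14
member 0 (0-1): L=1.3879, (cx,cy)=(0.2630,0.9648)
member 1 (0-2): L=0.7020, (cx,cy)=(1.0000,0.0000)
member 2 (1-2): L=1.3808, (cx,cy)=(0.2441,-0.9698)
member 3 (1-3): L=0.7761, (cx,cy)=(0.9998,-0.0180)
member 4 (2-3): L=1.3958, (cx,cy)=(0.3145,0.9493)
member 5 (2-4): L=0.7670, (cx,cy)=(1.0000,0.0000)
member 6 (3-4): L=1.3650, (cx,cy)=(0.2403,-0.9707)
member 7 (3-5): L=0.7292, (cx,cy)=(0.9984,-0.0562)
member 8 (4-5): L=1.3449, (cx,cy)=(0.2974,0.9547)
member 9 (4-6): L=0.7310, (cx,cy)=(1.0000,0.0000)
member 10 (5-6): L=1.3260, (cx,cy)=(0.2496,-0.9683)
solve A·x = −loads:
  F[0-1] = -1498.0463 N (compression)
  F[0-2] = -942.7706 N (compression)
  F[1-2] = +1345.3573 N (tension)
  F[1-3] = +2570.6288 N (tension)
  F[2-3] = -1374.4158 N (compression)
  F[2-4] = -182.1461 N (compression)
  F[3-4] = +1285.7048 N (tension)
  F[3-5] = +1831.8971 N (tension)
  F[4-5] = -1307.1918 N (compression)
  F[4-6] = +515.5968 N (tension)
  F[5-6] = -2065.4679 N (compression)
  Rx@0 = +1336.7500 N
  Ry@0 = +1445.3106 N
  Ry@6 = +2000.0794 N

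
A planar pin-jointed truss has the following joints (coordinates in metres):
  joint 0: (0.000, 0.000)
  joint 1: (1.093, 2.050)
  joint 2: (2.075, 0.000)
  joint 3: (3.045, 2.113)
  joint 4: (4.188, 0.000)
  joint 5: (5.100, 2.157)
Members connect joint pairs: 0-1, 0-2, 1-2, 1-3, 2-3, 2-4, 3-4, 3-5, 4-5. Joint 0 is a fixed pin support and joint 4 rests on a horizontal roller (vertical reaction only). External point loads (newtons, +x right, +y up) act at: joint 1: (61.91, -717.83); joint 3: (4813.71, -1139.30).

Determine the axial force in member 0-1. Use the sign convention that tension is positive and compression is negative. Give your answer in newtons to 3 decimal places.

N=6 nodes, M=9 members, R=3 reactions → 2N=12, M+R=12
member 0 (0-1): L=2.3232, (cx,cy)=(0.4705,0.8824)
member 1 (0-2): L=2.0750, (cx,cy)=(1.0000,0.0000)
member 2 (1-2): L=2.2731, (cx,cy)=(0.4320,-0.9019)
member 3 (1-3): L=1.9530, (cx,cy)=(0.9995,0.0323)
member 4 (2-3): L=2.3250, (cx,cy)=(0.4172,0.9088)
member 5 (2-4): L=2.1130, (cx,cy)=(1.0000,0.0000)
member 6 (3-4): L=2.4023, (cx,cy)=(0.4758,-0.8796)
member 7 (3-5): L=2.0555, (cx,cy)=(0.9998,0.0214)
member 8 (4-5): L=2.3419, (cx,cy)=(0.3894,0.9211)
solve A·x = −loads:
  F[0-1] = +1833.1217 N (tension)
  F[0-2] = +4013.1793 N (tension)
  F[1-2] = -2521.8820 N (compression)
  F[1-3] = +1891.0078 N (tension)
  F[2-3] = +2502.6034 N (tension)
  F[2-4] = +1879.5937 N (tension)
  F[3-4] = -3950.4948 N (compression)
  F[3-5] = +0.0000 N (tension)
  F[4-5] = -0.0000 N (compression)
  Rx@0 = -4875.6200 N
  Ry@0 = -1617.5695 N
  Ry@4 = +3474.6995 N

1833.122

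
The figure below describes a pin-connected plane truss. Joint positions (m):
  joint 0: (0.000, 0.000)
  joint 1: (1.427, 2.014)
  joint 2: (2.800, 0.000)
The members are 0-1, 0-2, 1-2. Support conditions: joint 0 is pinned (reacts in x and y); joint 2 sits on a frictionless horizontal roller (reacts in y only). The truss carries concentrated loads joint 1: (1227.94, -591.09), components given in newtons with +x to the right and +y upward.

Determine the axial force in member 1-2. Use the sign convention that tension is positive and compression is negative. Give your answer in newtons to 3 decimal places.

-1433.546

N=3 nodes, M=3 members, R=3 reactions → 2N=6, M+R=6
member 0 (0-1): L=2.4683, (cx,cy)=(0.5781,0.8159)
member 1 (0-2): L=2.8000, (cx,cy)=(1.0000,0.0000)
member 2 (1-2): L=2.4375, (cx,cy)=(0.5633,-0.8263)
solve A·x = −loads:
  F[0-1] = +727.2483 N (tension)
  F[0-2] = +807.4961 N (tension)
  F[1-2] = -1433.5458 N (compression)
  Rx@0 = -1227.9400 N
  Ry@0 = -593.3945 N
  Ry@2 = +1184.4845 N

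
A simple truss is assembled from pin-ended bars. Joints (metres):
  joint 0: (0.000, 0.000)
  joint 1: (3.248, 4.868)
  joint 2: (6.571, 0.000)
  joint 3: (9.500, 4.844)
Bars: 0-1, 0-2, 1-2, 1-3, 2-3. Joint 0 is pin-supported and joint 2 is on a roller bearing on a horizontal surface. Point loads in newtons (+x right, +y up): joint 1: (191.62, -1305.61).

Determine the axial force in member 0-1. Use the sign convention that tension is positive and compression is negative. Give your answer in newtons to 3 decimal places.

-623.074

N=4 nodes, M=5 members, R=3 reactions → 2N=8, M+R=8
member 0 (0-1): L=5.8521, (cx,cy)=(0.5550,0.8318)
member 1 (0-2): L=6.5710, (cx,cy)=(1.0000,0.0000)
member 2 (1-2): L=5.8940, (cx,cy)=(0.5638,-0.8259)
member 3 (1-3): L=6.2520, (cx,cy)=(1.0000,-0.0038)
member 4 (2-3): L=5.6607, (cx,cy)=(0.5174,0.8557)
solve A·x = −loads:
  F[0-1] = -623.0742 N (compression)
  F[0-2] = +537.4359 N (tension)
  F[1-2] = -953.2563 N (compression)
  F[1-3] = -0.0000 N (tension)
  F[2-3] = +0.0000 N (tension)
  Rx@0 = -191.6200 N
  Ry@0 = +518.2980 N
  Ry@2 = +787.3120 N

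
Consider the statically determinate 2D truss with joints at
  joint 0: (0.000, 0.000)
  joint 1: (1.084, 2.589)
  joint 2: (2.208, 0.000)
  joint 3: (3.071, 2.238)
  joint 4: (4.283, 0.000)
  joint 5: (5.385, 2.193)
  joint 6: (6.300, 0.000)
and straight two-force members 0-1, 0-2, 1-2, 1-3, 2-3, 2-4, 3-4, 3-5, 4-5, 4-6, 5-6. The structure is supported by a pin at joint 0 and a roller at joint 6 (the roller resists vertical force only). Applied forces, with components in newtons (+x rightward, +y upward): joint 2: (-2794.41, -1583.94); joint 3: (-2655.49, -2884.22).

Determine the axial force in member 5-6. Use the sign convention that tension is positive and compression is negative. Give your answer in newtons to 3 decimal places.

-1102.780

N=7 nodes, M=11 members, R=3 reactions → 2N=14, M+R=14
member 0 (0-1): L=2.8068, (cx,cy)=(0.3862,0.9224)
member 1 (0-2): L=2.2080, (cx,cy)=(1.0000,0.0000)
member 2 (1-2): L=2.8225, (cx,cy)=(0.3982,-0.9173)
member 3 (1-3): L=2.0178, (cx,cy)=(0.9848,-0.1740)
member 4 (2-3): L=2.3986, (cx,cy)=(0.3598,0.9330)
member 5 (2-4): L=2.0750, (cx,cy)=(1.0000,0.0000)
member 6 (3-4): L=2.5451, (cx,cy)=(0.4762,-0.8793)
member 7 (3-5): L=2.3144, (cx,cy)=(0.9998,-0.0194)
member 8 (4-5): L=2.4543, (cx,cy)=(0.4490,0.8935)
member 9 (4-6): L=2.0170, (cx,cy)=(1.0000,0.0000)
member 10 (5-6): L=2.3762, (cx,cy)=(0.3851,-0.9229)
solve A·x = −loads:
  F[0-1] = -3740.6464 N (compression)
  F[0-2] = -4005.2302 N (compression)
  F[1-2] = +4375.3135 N (tension)
  F[1-3] = -3236.4108 N (compression)
  F[2-3] = -2603.8342 N (compression)
  F[2-4] = +1468.4084 N (tension)
  F[3-4] = -1136.9042 N (compression)
  F[3-5] = -927.1818 N (compression)
  F[4-5] = +1118.8417 N (tension)
  F[4-6] = +424.6405 N (tension)
  F[5-6] = -1102.7802 N (compression)
  Rx@0 = +5449.9000 N
  Ry@0 = +3450.4152 N
  Ry@6 = +1017.7448 N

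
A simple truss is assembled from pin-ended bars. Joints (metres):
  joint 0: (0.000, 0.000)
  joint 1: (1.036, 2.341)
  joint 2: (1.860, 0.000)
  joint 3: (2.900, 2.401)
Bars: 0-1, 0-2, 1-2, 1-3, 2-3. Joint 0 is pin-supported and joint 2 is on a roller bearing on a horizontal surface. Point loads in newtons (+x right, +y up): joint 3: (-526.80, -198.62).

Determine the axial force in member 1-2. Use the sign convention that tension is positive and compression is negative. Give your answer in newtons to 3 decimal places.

587.932

N=4 nodes, M=5 members, R=3 reactions → 2N=8, M+R=8
member 0 (0-1): L=2.5600, (cx,cy)=(0.4047,0.9145)
member 1 (0-2): L=1.8600, (cx,cy)=(1.0000,0.0000)
member 2 (1-2): L=2.4818, (cx,cy)=(0.3320,-0.9433)
member 3 (1-3): L=1.8650, (cx,cy)=(0.9995,0.0322)
member 4 (2-3): L=2.6166, (cx,cy)=(0.3975,0.9176)
solve A·x = −loads:
  F[0-1] = -622.1946 N (compression)
  F[0-2] = -275.0052 N (compression)
  F[1-2] = +587.9322 N (tension)
  F[1-3] = -447.2311 N (compression)
  F[2-3] = -200.7720 N (compression)
  Rx@0 = +526.8000 N
  Ry@0 = +568.9688 N
  Ry@2 = -370.3488 N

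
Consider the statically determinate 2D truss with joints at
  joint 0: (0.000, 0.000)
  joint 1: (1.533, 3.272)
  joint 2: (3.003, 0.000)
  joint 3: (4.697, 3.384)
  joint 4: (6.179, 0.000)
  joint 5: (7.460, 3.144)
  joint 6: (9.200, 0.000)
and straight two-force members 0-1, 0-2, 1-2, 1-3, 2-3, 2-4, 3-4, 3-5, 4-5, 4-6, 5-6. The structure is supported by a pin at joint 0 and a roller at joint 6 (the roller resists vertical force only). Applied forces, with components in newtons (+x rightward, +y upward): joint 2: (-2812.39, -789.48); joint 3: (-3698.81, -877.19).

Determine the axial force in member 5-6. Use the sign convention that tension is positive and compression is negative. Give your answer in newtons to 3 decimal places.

N=7 nodes, M=11 members, R=3 reactions → 2N=14, M+R=14
member 0 (0-1): L=3.6133, (cx,cy)=(0.4243,0.9055)
member 1 (0-2): L=3.0030, (cx,cy)=(1.0000,0.0000)
member 2 (1-2): L=3.5870, (cx,cy)=(0.4098,-0.9122)
member 3 (1-3): L=3.1660, (cx,cy)=(0.9994,0.0354)
member 4 (2-3): L=3.7843, (cx,cy)=(0.4476,0.8942)
member 5 (2-4): L=3.1760, (cx,cy)=(1.0000,0.0000)
member 6 (3-4): L=3.6943, (cx,cy)=(0.4012,-0.9160)
member 7 (3-5): L=2.7734, (cx,cy)=(0.9962,-0.0865)
member 8 (4-5): L=3.3950, (cx,cy)=(0.3773,0.9261)
member 9 (4-6): L=3.0210, (cx,cy)=(1.0000,0.0000)
member 10 (5-6): L=3.5934, (cx,cy)=(0.4842,-0.8749)
solve A·x = −loads:
  F[0-1] = -2563.8315 N (compression)
  F[0-2] = -5423.4594 N (compression)
  F[1-2] = +2463.7943 N (tension)
  F[1-3] = -2098.7374 N (compression)
  F[2-3] = -1630.3936 N (compression)
  F[2-4] = -871.5628 N (compression)
  F[3-4] = +657.3961 N (tension)
  F[3-5] = +610.1309 N (tension)
  F[4-5] = -650.2457 N (compression)
  F[4-6] = -362.4882 N (compression)
  F[5-6] = +748.5951 N (tension)
  Rx@0 = +6511.2000 N
  Ry@0 = +2321.6486 N
  Ry@6 = -654.9786 N

748.595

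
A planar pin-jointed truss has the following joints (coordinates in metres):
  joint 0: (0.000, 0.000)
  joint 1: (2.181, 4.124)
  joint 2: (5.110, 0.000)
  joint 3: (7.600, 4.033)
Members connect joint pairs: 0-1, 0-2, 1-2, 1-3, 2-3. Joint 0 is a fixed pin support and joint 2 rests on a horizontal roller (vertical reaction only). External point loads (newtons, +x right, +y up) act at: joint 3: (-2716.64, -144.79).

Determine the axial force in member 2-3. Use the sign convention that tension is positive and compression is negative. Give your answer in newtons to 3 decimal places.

-221.481

N=4 nodes, M=5 members, R=3 reactions → 2N=8, M+R=8
member 0 (0-1): L=4.6652, (cx,cy)=(0.4675,0.8840)
member 1 (0-2): L=5.1100, (cx,cy)=(1.0000,0.0000)
member 2 (1-2): L=5.0583, (cx,cy)=(0.5790,-0.8153)
member 3 (1-3): L=5.4198, (cx,cy)=(0.9999,-0.0168)
member 4 (2-3): L=4.7397, (cx,cy)=(0.5253,0.8509)
solve A·x = −loads:
  F[0-1] = -2345.6331 N (compression)
  F[0-2] = -1620.0481 N (compression)
  F[1-2] = +2596.8382 N (tension)
  F[1-3] = -2600.6527 N (compression)
  F[2-3] = -221.4812 N (compression)
  Rx@0 = +2716.6400 N
  Ry@0 = +2073.5190 N
  Ry@2 = -1928.7290 N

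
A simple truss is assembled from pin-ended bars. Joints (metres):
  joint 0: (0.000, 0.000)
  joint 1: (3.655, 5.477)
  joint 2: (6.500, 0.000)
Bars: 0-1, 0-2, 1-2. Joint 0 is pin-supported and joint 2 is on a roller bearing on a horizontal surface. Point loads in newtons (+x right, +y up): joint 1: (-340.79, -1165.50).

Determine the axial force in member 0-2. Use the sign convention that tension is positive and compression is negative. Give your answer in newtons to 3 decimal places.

191.267

N=3 nodes, M=3 members, R=3 reactions → 2N=6, M+R=6
member 0 (0-1): L=6.5846, (cx,cy)=(0.5551,0.8318)
member 1 (0-2): L=6.5000, (cx,cy)=(1.0000,0.0000)
member 2 (1-2): L=6.1718, (cx,cy)=(0.4610,-0.8874)
solve A·x = −loads:
  F[0-1] = -958.5138 N (compression)
  F[0-2] = +191.2673 N (tension)
  F[1-2] = -414.9280 N (compression)
  Rx@0 = +340.7900 N
  Ry@0 = +797.2853 N
  Ry@2 = +368.2147 N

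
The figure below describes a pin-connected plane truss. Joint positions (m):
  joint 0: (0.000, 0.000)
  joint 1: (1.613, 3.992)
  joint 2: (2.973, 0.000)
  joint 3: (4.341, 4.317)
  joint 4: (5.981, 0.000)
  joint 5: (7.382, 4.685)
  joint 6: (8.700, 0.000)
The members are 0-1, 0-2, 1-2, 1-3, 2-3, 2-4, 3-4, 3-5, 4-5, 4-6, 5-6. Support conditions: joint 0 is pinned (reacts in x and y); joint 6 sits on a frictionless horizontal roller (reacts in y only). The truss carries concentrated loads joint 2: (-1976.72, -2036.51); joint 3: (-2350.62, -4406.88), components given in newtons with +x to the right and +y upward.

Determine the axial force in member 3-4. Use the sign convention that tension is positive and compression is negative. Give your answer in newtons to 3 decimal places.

N=7 nodes, M=11 members, R=3 reactions → 2N=14, M+R=14
member 0 (0-1): L=4.3056, (cx,cy)=(0.3746,0.9272)
member 1 (0-2): L=2.9730, (cx,cy)=(1.0000,0.0000)
member 2 (1-2): L=4.2173, (cx,cy)=(0.3225,-0.9466)
member 3 (1-3): L=2.7473, (cx,cy)=(0.9930,0.1183)
member 4 (2-3): L=4.5286, (cx,cy)=(0.3021,0.9533)
member 5 (2-4): L=3.0080, (cx,cy)=(1.0000,0.0000)
member 6 (3-4): L=4.6180, (cx,cy)=(0.3551,-0.9348)
member 7 (3-5): L=3.0632, (cx,cy)=(0.9928,0.1201)
member 8 (4-5): L=4.8900, (cx,cy)=(0.2865,0.9581)
member 9 (4-6): L=2.7190, (cx,cy)=(1.0000,0.0000)
member 10 (5-6): L=4.8669, (cx,cy)=(0.2708,-0.9626)
solve A·x = −loads:
  F[0-1] = -5085.3240 N (compression)
  F[0-2] = -2422.2148 N (compression)
  F[1-2] = +4556.3809 N (tension)
  F[1-3] = -3398.3333 N (compression)
  F[2-3] = -2388.0145 N (compression)
  F[2-4] = +1745.2276 N (tension)
  F[3-4] = -1983.6599 N (compression)
  F[3-5] = -1048.3619 N (compression)
  F[4-5] = +1935.4959 N (tension)
  F[4-6] = +486.2427 N (tension)
  F[5-6] = -1795.5054 N (compression)
  Rx@0 = +4327.3400 N
  Ry@0 = +4714.9781 N
  Ry@6 = +1728.4119 N

-1983.660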